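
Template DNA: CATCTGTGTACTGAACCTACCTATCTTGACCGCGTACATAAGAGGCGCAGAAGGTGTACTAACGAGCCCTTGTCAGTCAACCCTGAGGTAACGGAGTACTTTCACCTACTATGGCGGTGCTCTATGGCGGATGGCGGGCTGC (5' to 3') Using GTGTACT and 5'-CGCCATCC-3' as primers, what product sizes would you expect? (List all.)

131 bp, 83 bp

The forward primer GTGTACT matches the top strand at positions 6–12, 54–60.
The reverse primer's reverse complement is GGATGGCG, matching at positions 129–136.
Each forward site pairs with the reverse site to give a product ending at position 136: sizes 131, 83 bp.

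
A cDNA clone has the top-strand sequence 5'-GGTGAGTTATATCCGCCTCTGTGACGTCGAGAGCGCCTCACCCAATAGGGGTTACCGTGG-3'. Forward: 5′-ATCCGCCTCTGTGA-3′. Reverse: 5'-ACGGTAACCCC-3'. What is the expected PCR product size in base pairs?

48 bp

Forward primer ATCCGCCTCTGTGA is found on the top strand at positions 11–24.
Reverse complement of the reverse primer: GGGGTTACCGT. This occurs on the top strand at positions 48–58.
Amplicon spans positions 11–58: 48 bp.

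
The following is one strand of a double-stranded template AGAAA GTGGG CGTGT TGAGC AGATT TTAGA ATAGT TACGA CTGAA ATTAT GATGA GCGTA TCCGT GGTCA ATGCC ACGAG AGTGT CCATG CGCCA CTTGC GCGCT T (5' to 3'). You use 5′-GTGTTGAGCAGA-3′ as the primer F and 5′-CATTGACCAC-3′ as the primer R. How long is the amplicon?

Forward primer GTGTTGAGCAGA is found on the top strand at positions 12–23.
Reverse complement of the reverse primer: GTGGTCAATG. This occurs on the top strand at positions 64–73.
Amplicon spans positions 12–73: 62 bp.

62 bp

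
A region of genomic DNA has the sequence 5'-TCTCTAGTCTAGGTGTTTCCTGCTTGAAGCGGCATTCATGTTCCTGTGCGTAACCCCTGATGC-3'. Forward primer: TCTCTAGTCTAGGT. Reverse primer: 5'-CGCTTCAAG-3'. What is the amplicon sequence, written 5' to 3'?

5'-TCTCTAGTCTAGGTGTTTCCTGCTTGAAGCG-3'

Forward primer TCTCTAGTCTAGGT is found on the top strand at positions 1–14.
The reverse primer's reverse complement is CTTGAAGCG, which matches the template at positions 23–31.
The product is the template from position 1 through 31 (31 bp).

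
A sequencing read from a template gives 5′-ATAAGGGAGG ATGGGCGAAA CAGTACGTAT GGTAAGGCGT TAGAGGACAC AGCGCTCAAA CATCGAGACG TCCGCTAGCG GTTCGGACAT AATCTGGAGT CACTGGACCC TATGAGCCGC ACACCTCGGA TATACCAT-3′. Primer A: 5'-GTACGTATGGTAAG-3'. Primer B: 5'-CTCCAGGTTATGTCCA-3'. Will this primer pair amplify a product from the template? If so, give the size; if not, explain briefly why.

Primer B (CTCCAGGTTATGTCCA) does not match the top strand, and its reverse complement TGGACATAACCTGGAG does not match either.
With no annealing site for primer B, no amplification occurs.

No product — primer B has no binding site in the template.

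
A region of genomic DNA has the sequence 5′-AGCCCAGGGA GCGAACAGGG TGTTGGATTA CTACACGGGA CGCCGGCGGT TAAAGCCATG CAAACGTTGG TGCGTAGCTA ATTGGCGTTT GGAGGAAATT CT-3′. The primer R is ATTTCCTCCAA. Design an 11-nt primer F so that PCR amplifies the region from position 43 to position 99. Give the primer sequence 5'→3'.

The reverse primer's reverse complement TTGGAGGAAAT matches the template at positions 89–99; the product starts at position 43.
The forward primer is identical to the top strand over positions 43–53: CCGGCGGTTAA.

5'-CCGGCGGTTAA-3'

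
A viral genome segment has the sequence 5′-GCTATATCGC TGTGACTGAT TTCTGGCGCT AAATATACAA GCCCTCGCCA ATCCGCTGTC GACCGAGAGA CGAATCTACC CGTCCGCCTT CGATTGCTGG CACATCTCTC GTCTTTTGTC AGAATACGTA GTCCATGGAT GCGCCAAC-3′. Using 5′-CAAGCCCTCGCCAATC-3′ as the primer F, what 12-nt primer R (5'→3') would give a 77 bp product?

5'-AGACGAGAGATG-3'

The forward primer binds at positions 38–53, so a 77 bp product ends at position 38 + 77 − 1 = 114.
The reverse primer anneals to the top strand over positions 103–114, i.e. to CATCTCTCGTCT.
Its sequence written 5'→3' is the reverse complement: AGACGAGAGATG.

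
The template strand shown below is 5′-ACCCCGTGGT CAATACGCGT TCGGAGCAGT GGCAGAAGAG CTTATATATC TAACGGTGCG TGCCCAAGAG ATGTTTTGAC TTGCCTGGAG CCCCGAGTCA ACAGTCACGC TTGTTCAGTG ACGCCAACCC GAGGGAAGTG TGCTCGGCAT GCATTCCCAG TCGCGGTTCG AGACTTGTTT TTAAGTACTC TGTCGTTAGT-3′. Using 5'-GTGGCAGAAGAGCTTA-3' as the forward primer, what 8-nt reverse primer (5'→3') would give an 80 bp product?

The forward primer binds at positions 29–44, so an 80 bp product ends at position 29 + 80 − 1 = 108.
The reverse primer anneals to the top strand over positions 101–108, i.e. to ACAGTCAC.
Its sequence written 5'→3' is the reverse complement: GTGACTGT.

5'-GTGACTGT-3'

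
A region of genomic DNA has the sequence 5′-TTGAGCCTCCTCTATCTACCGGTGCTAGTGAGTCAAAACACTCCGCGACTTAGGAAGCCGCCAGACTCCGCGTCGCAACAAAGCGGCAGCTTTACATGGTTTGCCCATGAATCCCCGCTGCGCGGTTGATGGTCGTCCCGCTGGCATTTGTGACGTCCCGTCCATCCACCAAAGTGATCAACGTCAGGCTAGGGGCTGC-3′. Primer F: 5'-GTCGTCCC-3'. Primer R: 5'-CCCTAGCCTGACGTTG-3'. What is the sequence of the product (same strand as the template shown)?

5'-GTCGTCCCGCTGGCATTTGTGACGTCCCGTCCATCCACCAAAGTGATCAACGTCAGGCTAGGG-3'

The forward primer matches the template at positions 132–139.
Taking the reverse complement of CCCTAGCCTGACGTTG gives CAACGTCAGGCTAGGG, found at positions 179–194 on the template; the primer anneals here to the top strand with its 3' end pointing upstream.
The product is the template from position 132 through 194 (63 bp).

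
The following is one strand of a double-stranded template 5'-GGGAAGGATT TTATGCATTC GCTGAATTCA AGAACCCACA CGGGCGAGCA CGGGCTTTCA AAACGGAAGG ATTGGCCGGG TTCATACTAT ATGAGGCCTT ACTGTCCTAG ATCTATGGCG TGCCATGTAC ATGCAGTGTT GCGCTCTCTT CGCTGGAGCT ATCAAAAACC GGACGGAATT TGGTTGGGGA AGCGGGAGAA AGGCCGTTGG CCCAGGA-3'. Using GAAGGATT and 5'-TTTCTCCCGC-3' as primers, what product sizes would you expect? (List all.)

199 bp, 136 bp

The forward primer GAAGGATT matches the top strand at positions 3–10, 66–73.
The reverse primer's reverse complement is GCGGGAGAAA, matching at positions 192–201.
Each forward site pairs with the reverse site to give a product ending at position 201: sizes 199, 136 bp.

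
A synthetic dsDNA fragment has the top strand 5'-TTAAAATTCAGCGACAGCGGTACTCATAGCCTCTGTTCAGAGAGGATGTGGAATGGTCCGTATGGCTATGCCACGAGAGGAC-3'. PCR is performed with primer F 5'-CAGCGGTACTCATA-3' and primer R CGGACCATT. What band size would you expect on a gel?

46 bp

Forward primer CAGCGGTACTCATA is found on the top strand at positions 15–28.
Taking the reverse complement of CGGACCATT gives AATGGTCCG, found at positions 52–60 on the template; the primer anneals here to the top strand with its 3' end pointing upstream.
The product runs from position 15 to position 60, so its length is 60 − 15 + 1 = 46 bp.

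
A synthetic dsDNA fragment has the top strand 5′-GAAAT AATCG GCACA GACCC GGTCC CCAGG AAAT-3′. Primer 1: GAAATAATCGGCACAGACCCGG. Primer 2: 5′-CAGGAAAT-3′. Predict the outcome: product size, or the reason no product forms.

No product — both primers anneal to the same strand and extend in the same direction.

Primer 1 (GAAATAATCGGCACAGACCCGG) matches the top strand at positions 1–22 (3' end points downstream).
Primer 2 (CAGGAAAT) also matches the top strand directly, at positions 27–34 — its reverse complement ATTTCCTG is not present.
Both primers anneal to the bottom strand with 3' ends pointing the same way, so neither can prime synthesis back toward the other.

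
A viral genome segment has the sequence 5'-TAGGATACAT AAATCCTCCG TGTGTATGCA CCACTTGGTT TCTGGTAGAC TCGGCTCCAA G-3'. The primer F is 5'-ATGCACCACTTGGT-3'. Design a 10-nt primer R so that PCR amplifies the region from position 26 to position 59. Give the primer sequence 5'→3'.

The product's 3' end on the top strand is position 59.
The reverse primer anneals to the top strand over positions 50–59, i.e. to CTCGGCTCCA.
Its sequence written 5'→3' is the reverse complement: TGGAGCCGAG.

5'-TGGAGCCGAG-3'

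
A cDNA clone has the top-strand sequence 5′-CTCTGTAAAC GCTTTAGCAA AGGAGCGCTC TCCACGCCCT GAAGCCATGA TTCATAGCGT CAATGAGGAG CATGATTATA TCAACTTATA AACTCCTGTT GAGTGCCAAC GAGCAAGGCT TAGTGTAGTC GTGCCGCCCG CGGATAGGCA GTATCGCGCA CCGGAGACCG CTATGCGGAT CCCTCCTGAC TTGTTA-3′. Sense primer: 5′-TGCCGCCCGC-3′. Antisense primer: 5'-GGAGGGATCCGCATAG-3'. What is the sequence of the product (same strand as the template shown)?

Forward primer TGCCGCCCGC is found on the top strand at positions 132–141.
The reverse primer's reverse complement is CTATGCGGATCCCTCC, which matches the template at positions 171–186.
The product is the template from position 132 through 186 (55 bp).

5'-TGCCGCCCGCGGATAGGCAGTATCGCGCACCGGAGACCGCTATGCGGATCCCTCC-3'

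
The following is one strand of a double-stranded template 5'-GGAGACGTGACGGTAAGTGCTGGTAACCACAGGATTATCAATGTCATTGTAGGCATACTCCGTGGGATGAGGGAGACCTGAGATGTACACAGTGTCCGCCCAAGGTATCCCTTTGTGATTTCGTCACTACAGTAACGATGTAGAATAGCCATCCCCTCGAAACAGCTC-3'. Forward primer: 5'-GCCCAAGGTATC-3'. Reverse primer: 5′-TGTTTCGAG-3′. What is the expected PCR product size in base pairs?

Scanning the template, GCCCAAGGTATC occurs at positions 98–109; this primer anneals to the bottom strand there with its 3' end pointing downstream.
Reverse complement of the reverse primer: CTCGAAACA. This occurs on the top strand at positions 156–164.
The product runs from position 98 to position 164, so its length is 164 − 98 + 1 = 67 bp.

67 bp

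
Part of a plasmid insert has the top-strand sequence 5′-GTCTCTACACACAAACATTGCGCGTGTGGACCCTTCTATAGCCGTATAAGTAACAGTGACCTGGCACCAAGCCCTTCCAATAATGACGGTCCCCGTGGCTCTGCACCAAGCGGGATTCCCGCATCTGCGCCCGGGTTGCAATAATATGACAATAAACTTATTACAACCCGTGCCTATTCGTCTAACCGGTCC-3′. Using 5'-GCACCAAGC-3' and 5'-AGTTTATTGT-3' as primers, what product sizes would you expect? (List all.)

The forward primer GCACCAAGC matches the top strand at positions 64–72, 103–111.
The reverse primer's reverse complement is ACAATAAACT, matching at positions 149–158.
Each forward site pairs with the reverse site to give a product ending at position 158: sizes 95, 56 bp.

95 bp, 56 bp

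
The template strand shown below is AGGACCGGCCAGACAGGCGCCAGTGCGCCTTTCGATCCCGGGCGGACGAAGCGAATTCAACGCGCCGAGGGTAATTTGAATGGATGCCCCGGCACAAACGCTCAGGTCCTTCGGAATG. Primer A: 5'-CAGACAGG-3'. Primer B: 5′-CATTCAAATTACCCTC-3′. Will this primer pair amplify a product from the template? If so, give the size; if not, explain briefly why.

Primer A (CAGACAGG) matches the top strand at positions 10–17; it acts as a forward primer.
Primer B's reverse complement is GAGGGTAATTTGAATG, matching the top strand at positions 67–82; it acts as a reverse primer.
The 3' ends face each other across positions 10–82, giving a 73 bp product.

Yes — a 73 bp product.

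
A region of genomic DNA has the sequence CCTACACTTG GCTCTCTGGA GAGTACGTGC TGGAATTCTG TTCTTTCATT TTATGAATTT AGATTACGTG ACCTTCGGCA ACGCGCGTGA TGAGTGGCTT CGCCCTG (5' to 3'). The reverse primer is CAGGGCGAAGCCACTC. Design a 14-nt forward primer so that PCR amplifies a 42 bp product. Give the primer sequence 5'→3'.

5'-ACGTGACCTTCGGC-3'

The reverse primer's reverse complement GAGTGGCTTCGCCCTG matches the template at positions 92–107, so the product ends at position 107.
A 42 bp product then starts at position 107 − 42 + 1 = 66.
The forward primer is identical to the top strand there: ACGTGACCTTCGGC.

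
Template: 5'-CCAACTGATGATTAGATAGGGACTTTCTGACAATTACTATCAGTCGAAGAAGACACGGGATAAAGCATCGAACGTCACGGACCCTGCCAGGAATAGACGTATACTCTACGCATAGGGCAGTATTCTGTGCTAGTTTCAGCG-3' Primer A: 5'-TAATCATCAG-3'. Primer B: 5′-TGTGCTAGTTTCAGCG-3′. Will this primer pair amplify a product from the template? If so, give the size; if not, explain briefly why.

No product — the primers' 3' ends point away from each other.

Primer A (TAATCATCAG) has reverse complement CTGATGATTA, which matches the top strand at positions 5–14; primer A anneals to the top strand there with its 3' end pointing upstream toward position 5.
Primer B (TGTGCTAGTTTCAGCG) matches the top strand directly at positions 126–141; it anneals to the bottom strand with its 3' end pointing downstream toward position 141.
The 3' ends diverge (primer A extends toward position 1, primer B toward position 141), so the primers never converge on a shared product.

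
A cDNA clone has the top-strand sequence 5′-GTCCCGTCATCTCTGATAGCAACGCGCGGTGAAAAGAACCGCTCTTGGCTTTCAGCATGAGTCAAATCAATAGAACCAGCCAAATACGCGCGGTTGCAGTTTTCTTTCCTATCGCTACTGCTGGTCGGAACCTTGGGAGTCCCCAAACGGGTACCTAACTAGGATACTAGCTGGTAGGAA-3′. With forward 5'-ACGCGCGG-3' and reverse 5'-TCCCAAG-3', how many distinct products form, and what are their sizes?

The forward primer ACGCGCGG matches the top strand at positions 22–29, 86–93.
The reverse primer's reverse complement is CTTGGGA, matching at positions 132–138.
Each forward site pairs with the reverse site to give a product ending at position 138: sizes 117, 53 bp.

Two products: 117 bp, 53 bp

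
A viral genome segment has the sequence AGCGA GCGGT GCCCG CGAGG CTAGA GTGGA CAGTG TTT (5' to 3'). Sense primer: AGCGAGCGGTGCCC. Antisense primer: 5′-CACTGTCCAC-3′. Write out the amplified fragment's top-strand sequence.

Forward primer AGCGAGCGGTGCCC is found on the top strand at positions 1–14.
The reverse primer's reverse complement is GTGGACAGTG, which matches the template at positions 26–35.
The product is the template from position 1 through 35 (35 bp).

5'-AGCGAGCGGTGCCCGCGAGGCTAGAGTGGACAGTG-3'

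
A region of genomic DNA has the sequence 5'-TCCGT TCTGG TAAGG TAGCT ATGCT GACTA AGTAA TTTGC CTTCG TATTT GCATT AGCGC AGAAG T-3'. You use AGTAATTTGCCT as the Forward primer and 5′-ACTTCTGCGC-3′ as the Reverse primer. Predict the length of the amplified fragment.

Scanning the template, AGTAATTTGCCT occurs at positions 31–42; this primer anneals to the bottom strand there with its 3' end pointing downstream.
The reverse primer's reverse complement is GCGCAGAAGT, which matches the template at positions 57–66.
Product length = (reverse-primer end) − (forward-primer start) + 1 = 66 − 31 + 1 = 36 bp.

36 bp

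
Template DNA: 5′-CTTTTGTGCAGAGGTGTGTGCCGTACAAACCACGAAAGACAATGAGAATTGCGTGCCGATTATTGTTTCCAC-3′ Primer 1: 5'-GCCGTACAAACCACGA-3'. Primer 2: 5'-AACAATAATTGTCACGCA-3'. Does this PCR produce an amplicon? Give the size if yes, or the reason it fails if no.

Primer 2 (AACAATAATTGTCACGCA) does not match the top strand, and its reverse complement TGCGTGACAATTATTGTT does not match either.
With no annealing site for primer 2, no amplification occurs.

No product — primer 2 has no binding site in the template.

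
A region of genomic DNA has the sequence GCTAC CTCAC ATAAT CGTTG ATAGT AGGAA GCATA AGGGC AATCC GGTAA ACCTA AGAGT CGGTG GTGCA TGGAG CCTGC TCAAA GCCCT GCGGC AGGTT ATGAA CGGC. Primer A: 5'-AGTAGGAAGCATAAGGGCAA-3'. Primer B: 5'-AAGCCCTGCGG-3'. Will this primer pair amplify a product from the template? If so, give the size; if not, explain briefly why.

No product — both primers anneal to the same strand and extend in the same direction.

Primer A (AGTAGGAAGCATAAGGGCAA) matches the top strand at positions 23–42 (3' end points downstream).
Primer B (AAGCCCTGCGG) also matches the top strand directly, at positions 84–94 — its reverse complement CCGCAGGGCTT is not present.
Both primers anneal to the bottom strand with 3' ends pointing the same way, so neither can prime synthesis back toward the other.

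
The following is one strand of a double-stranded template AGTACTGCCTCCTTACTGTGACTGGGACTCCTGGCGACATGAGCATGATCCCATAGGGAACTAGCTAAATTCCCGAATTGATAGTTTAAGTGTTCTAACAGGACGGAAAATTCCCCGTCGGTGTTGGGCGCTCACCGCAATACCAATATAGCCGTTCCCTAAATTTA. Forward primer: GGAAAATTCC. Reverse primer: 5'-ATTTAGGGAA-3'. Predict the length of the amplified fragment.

60 bp

The forward primer matches the template at positions 105–114.
The reverse primer's reverse complement is TTCCCTAAAT, which matches the template at positions 155–164.
The product runs from position 105 to position 164, so its length is 164 − 105 + 1 = 60 bp.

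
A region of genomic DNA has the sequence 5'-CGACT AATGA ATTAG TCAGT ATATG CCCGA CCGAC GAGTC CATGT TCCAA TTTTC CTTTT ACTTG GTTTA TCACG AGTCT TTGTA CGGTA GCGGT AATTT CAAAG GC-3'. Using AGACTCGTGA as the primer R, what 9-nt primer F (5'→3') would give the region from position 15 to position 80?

The reverse primer's reverse complement TCACGAGTCT matches the template at positions 71–80; the product starts at position 15.
The forward primer is identical to the top strand over positions 15–23: GTCAGTATA.

5'-GTCAGTATA-3'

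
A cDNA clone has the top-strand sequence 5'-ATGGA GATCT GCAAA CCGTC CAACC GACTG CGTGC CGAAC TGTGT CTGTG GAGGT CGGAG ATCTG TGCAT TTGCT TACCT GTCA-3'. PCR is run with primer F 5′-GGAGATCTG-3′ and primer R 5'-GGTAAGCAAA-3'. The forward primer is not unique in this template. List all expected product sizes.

77 bp, 23 bp

The forward primer GGAGATCTG matches the top strand at positions 3–11, 57–65.
The reverse primer's reverse complement is TTTGCTTACC, matching at positions 70–79.
Each forward site pairs with the reverse site to give a product ending at position 79: sizes 77, 23 bp.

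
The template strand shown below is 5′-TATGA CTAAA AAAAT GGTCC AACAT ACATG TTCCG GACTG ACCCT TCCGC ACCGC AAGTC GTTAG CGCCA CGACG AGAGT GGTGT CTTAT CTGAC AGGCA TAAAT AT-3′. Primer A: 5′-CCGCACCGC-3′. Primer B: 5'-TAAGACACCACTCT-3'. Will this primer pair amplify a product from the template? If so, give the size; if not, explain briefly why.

Yes — a 43 bp product.

Primer A (CCGCACCGC) matches the top strand at positions 47–55; it acts as a forward primer.
Primer B's reverse complement is AGAGTGGTGTCTTA, matching the top strand at positions 76–89; it acts as a reverse primer.
The 3' ends face each other across positions 47–89, giving a 43 bp product.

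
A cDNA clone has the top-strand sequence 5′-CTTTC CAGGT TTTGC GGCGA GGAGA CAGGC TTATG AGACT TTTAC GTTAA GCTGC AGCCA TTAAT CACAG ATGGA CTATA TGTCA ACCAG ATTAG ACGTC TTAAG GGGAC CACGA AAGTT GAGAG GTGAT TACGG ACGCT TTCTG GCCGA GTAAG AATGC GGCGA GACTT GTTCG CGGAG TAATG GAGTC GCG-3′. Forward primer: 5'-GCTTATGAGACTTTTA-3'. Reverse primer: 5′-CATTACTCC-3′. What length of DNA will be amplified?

The forward primer matches the template at positions 29–44.
Reverse complement of the reverse primer: GGAGTAATG. This occurs on the top strand at positions 177–185.
Product length = (reverse-primer end) − (forward-primer start) + 1 = 185 − 29 + 1 = 157 bp.

157 bp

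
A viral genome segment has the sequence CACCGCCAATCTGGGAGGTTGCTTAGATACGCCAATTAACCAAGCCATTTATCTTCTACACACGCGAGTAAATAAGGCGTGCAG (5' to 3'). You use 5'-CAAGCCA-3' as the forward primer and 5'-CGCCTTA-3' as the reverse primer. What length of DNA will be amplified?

39 bp

Forward primer CAAGCCA is found on the top strand at positions 41–47.
Taking the reverse complement of CGCCTTA gives TAAGGCG, found at positions 73–79 on the template; the primer anneals here to the top strand with its 3' end pointing upstream.
Amplicon spans positions 41–79: 39 bp.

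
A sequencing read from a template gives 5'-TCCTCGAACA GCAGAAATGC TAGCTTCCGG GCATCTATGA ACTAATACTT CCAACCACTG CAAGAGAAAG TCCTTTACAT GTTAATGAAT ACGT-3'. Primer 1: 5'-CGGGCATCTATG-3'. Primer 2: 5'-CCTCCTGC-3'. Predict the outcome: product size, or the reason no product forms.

Primer 2 (CCTCCTGC) does not match the top strand, and its reverse complement GCAGGAGG does not match either.
With no annealing site for primer 2, no amplification occurs.

No product — primer 2 has no binding site in the template.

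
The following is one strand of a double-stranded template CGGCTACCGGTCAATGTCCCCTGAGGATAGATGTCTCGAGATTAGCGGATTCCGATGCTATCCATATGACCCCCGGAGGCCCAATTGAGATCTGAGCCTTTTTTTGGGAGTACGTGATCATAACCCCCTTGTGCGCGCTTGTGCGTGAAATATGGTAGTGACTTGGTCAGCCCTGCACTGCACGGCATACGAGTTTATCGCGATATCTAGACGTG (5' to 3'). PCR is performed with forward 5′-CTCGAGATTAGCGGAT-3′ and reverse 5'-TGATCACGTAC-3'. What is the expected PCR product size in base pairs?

Forward primer CTCGAGATTAGCGGAT is found on the top strand at positions 35–50.
Taking the reverse complement of TGATCACGTAC gives GTACGTGATCA, found at positions 110–120 on the template; the primer anneals here to the top strand with its 3' end pointing upstream.
Amplicon spans positions 35–120: 86 bp.

86 bp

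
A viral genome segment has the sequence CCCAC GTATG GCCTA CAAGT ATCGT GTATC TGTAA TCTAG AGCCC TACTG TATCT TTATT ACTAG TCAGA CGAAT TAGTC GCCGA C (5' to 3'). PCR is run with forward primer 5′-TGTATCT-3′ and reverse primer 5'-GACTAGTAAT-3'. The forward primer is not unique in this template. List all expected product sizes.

43 bp, 19 bp

The forward primer TGTATCT matches the top strand at positions 25–31, 49–55.
The reverse primer's reverse complement is ATTACTAGTC, matching at positions 58–67.
Each forward site pairs with the reverse site to give a product ending at position 67: sizes 43, 19 bp.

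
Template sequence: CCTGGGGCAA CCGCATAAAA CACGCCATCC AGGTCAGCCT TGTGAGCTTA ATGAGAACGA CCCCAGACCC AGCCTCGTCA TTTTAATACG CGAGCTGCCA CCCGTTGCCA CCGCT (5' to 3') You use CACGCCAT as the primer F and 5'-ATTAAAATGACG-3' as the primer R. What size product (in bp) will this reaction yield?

67 bp

Forward primer CACGCCAT is found on the top strand at positions 21–28.
Taking the reverse complement of ATTAAAATGACG gives CGTCATTTTAAT, found at positions 76–87 on the template; the primer anneals here to the top strand with its 3' end pointing upstream.
The product runs from position 21 to position 87, so its length is 87 − 21 + 1 = 67 bp.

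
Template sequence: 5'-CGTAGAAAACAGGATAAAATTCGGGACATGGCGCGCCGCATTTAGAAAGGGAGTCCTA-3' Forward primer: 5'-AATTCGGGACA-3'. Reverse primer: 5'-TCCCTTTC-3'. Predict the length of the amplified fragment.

The forward primer matches the template at positions 18–28.
Reverse complement of the reverse primer: GAAAGGGA. This occurs on the top strand at positions 45–52.
Amplicon spans positions 18–52: 35 bp.

35 bp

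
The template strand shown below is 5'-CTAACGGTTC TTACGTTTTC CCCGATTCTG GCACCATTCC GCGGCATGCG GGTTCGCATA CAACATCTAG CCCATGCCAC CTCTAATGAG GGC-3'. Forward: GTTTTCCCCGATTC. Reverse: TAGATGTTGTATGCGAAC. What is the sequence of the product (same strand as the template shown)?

The forward primer matches the template at positions 15–28.
The reverse primer's reverse complement is GTTCGCATACAACATCTA, which matches the template at positions 52–69.
The product is the template from position 15 through 69 (55 bp).

5'-GTTTTCCCCGATTCTGGCACCATTCCGCGGCATGCGGGTTCGCATACAACATCTA-3'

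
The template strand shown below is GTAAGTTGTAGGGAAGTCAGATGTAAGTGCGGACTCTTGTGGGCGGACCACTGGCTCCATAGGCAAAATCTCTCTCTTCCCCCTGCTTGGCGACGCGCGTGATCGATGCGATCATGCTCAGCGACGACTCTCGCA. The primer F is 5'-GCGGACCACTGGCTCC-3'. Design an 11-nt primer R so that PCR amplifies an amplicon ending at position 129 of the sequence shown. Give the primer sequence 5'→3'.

5'-AGTCGTCGCTG-3'

The forward primer binds at positions 43–58; the product's 3' end on the top strand is position 129.
The reverse primer anneals to the top strand over positions 119–129, i.e. to CAGCGACGACT.
Its sequence written 5'→3' is the reverse complement: AGTCGTCGCTG.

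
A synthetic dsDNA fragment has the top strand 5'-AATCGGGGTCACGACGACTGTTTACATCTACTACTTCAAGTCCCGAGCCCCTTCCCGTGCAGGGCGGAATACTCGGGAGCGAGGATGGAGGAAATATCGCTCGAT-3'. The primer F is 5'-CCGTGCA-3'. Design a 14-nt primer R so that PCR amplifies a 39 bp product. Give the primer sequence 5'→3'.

The forward primer binds at positions 55–61, so a 39 bp product ends at position 55 + 39 − 1 = 93.
The reverse primer anneals to the top strand over positions 80–93, i.e. to CGAGGATGGAGGAA.
Its sequence written 5'→3' is the reverse complement: TTCCTCCATCCTCG.

5'-TTCCTCCATCCTCG-3'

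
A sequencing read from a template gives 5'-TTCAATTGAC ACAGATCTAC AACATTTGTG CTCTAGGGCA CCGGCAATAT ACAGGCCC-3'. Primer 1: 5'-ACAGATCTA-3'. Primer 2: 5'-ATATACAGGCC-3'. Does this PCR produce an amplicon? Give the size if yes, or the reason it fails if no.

Primer 1 (ACAGATCTA) matches the top strand at positions 11–19 (3' end points downstream).
Primer 2 (ATATACAGGCC) also matches the top strand directly, at positions 47–57 — its reverse complement GGCCTGTATAT is not present.
Both primers anneal to the bottom strand with 3' ends pointing the same way, so neither can prime synthesis back toward the other.

No product — both primers anneal to the same strand and extend in the same direction.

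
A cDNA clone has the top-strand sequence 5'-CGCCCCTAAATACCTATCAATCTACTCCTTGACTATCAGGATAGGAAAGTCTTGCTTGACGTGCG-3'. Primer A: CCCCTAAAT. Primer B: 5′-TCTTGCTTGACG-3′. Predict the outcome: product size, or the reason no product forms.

Primer A (CCCCTAAAT) matches the top strand at positions 3–11 (3' end points downstream).
Primer B (TCTTGCTTGACG) also matches the top strand directly, at positions 50–61 — its reverse complement CGTCAAGCAAGA is not present.
Both primers anneal to the bottom strand with 3' ends pointing the same way, so neither can prime synthesis back toward the other.

No product — both primers anneal to the same strand and extend in the same direction.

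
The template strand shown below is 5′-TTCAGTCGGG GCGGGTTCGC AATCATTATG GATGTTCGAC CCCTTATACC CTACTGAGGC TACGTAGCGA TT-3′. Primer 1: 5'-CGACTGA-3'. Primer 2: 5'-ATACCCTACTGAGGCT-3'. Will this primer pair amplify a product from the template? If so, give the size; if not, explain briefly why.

No product — the primers' 3' ends point away from each other.

Primer 1 (CGACTGA) has reverse complement TCAGTCG, which matches the top strand at positions 2–8; primer 1 anneals to the top strand there with its 3' end pointing upstream toward position 2.
Primer 2 (ATACCCTACTGAGGCT) matches the top strand directly at positions 46–61; it anneals to the bottom strand with its 3' end pointing downstream toward position 61.
The 3' ends diverge (primer 1 extends toward position 1, primer 2 toward position 72), so the primers never converge on a shared product.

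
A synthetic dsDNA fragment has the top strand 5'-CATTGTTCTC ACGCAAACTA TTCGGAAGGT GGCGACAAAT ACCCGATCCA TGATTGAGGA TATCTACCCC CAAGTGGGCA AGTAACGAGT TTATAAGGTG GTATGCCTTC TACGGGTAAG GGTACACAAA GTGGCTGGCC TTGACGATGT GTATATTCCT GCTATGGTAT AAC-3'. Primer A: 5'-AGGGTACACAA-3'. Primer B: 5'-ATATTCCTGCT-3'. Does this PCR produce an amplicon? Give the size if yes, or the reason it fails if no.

Primer A (AGGGTACACAA) matches the top strand at positions 119–129 (3' end points downstream).
Primer B (ATATTCCTGCT) also matches the top strand directly, at positions 153–163 — its reverse complement AGCAGGAATAT is not present.
Both primers anneal to the bottom strand with 3' ends pointing the same way, so neither can prime synthesis back toward the other.

No product — both primers anneal to the same strand and extend in the same direction.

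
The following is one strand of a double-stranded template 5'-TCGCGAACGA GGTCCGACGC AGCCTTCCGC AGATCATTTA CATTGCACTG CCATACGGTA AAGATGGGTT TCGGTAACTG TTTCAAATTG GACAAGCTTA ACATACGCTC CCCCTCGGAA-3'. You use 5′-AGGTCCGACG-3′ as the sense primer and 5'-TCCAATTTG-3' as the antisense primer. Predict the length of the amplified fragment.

The forward primer matches the template at positions 10–19.
Reverse complement of the reverse primer: CAAATTGGA. This occurs on the top strand at positions 84–92.
Product length = (reverse-primer end) − (forward-primer start) + 1 = 92 − 10 + 1 = 83 bp.

83 bp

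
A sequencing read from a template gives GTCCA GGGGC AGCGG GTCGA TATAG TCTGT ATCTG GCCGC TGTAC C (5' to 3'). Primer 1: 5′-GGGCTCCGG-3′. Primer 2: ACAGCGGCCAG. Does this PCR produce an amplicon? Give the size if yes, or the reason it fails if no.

Primer 1 (GGGCTCCGG) does not match the top strand, and its reverse complement CCGGAGCCC does not match either.
With no annealing site for primer 1, no amplification occurs.

No product — primer 1 has no binding site in the template.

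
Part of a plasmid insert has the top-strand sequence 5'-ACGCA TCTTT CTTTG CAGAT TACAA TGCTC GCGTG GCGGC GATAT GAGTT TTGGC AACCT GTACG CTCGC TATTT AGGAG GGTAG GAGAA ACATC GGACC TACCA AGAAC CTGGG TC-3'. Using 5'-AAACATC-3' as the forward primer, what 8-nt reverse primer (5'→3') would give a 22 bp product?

The forward primer binds at positions 89–95, so a 22 bp product ends at position 89 + 22 − 1 = 110.
The reverse primer anneals to the top strand over positions 103–110, i.e. to CCAAGAAC.
Its sequence written 5'→3' is the reverse complement: GTTCTTGG.

5'-GTTCTTGG-3'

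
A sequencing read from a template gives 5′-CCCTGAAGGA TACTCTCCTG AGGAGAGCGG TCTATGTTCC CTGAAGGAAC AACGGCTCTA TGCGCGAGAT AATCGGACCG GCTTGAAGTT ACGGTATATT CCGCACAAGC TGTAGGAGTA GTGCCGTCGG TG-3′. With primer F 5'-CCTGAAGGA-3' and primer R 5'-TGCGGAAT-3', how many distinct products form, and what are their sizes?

The forward primer CCTGAAGGA matches the top strand at positions 2–10, 40–48.
The reverse primer's reverse complement is ATTCCGCA, matching at positions 98–105.
Each forward site pairs with the reverse site to give a product ending at position 105: sizes 104, 66 bp.

Two products: 104 bp, 66 bp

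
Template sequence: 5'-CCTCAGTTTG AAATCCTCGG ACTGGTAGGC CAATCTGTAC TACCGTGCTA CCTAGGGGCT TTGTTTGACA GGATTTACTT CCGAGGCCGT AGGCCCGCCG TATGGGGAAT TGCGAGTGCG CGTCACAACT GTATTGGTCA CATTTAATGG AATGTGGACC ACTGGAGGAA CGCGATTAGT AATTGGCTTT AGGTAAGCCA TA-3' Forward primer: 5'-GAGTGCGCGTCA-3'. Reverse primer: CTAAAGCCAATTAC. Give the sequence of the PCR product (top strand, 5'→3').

5'-GAGTGCGCGTCACAACTGTATTGGTCACATTTAATGGAATGTGGACCACTGGAGGAACGCGATTAGTAATTGGCTTTAG-3'

Scanning the template, GAGTGCGCGTCA occurs at positions 114–125; this primer anneals to the bottom strand there with its 3' end pointing downstream.
Reverse complement of the reverse primer: GTAATTGGCTTTAG. This occurs on the top strand at positions 179–192.
The product is the template from position 114 through 192 (79 bp).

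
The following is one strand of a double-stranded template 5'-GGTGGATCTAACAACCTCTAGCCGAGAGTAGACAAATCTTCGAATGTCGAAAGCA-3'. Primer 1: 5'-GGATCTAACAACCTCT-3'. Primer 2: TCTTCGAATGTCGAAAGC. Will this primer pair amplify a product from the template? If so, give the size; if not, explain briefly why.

No product — both primers anneal to the same strand and extend in the same direction.

Primer 1 (GGATCTAACAACCTCT) matches the top strand at positions 4–19 (3' end points downstream).
Primer 2 (TCTTCGAATGTCGAAAGC) also matches the top strand directly, at positions 37–54 — its reverse complement GCTTTCGACATTCGAAGA is not present.
Both primers anneal to the bottom strand with 3' ends pointing the same way, so neither can prime synthesis back toward the other.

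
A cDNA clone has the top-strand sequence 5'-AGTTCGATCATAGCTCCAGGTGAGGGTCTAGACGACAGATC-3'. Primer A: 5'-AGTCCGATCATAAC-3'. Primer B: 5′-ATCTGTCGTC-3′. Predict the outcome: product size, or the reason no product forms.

No product — primer A has no binding site in the template.

Primer A (AGTCCGATCATAAC) does not match the top strand, and its reverse complement GTTATGATCGGACT does not match either.
With no annealing site for primer A, no amplification occurs.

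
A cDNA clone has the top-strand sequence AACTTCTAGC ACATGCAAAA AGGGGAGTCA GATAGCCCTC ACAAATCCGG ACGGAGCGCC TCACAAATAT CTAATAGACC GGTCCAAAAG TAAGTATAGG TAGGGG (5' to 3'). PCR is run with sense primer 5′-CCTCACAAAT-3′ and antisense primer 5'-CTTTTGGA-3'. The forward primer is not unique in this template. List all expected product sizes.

54 bp, 32 bp

The forward primer CCTCACAAAT matches the top strand at positions 37–46, 59–68.
The reverse primer's reverse complement is TCCAAAAG, matching at positions 83–90.
Each forward site pairs with the reverse site to give a product ending at position 90: sizes 54, 32 bp.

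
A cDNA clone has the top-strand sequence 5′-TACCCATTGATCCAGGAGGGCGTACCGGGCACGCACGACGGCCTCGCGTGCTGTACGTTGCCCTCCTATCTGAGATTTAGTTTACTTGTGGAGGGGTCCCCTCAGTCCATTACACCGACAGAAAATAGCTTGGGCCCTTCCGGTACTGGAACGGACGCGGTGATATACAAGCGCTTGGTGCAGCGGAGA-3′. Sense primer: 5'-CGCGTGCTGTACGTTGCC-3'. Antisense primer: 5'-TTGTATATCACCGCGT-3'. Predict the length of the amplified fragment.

126 bp

Forward primer CGCGTGCTGTACGTTGCC is found on the top strand at positions 45–62.
Reverse complement of the reverse primer: ACGCGGTGATATACAA. This occurs on the top strand at positions 155–170.
Product length = (reverse-primer end) − (forward-primer start) + 1 = 170 − 45 + 1 = 126 bp.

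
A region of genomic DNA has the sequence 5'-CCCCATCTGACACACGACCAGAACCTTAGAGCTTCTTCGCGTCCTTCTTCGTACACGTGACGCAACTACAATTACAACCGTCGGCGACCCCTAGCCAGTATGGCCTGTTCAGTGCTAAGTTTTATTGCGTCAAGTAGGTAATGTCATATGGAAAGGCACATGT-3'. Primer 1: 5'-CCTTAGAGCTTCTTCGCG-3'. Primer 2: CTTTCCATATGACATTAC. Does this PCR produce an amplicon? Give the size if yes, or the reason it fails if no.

Yes — a 132 bp product.

Primer 1 (CCTTAGAGCTTCTTCGCG) matches the top strand at positions 24–41; it acts as a forward primer.
Primer 2's reverse complement is GTAATGTCATATGGAAAG, matching the top strand at positions 138–155; it acts as a reverse primer.
The 3' ends face each other across positions 24–155, giving a 132 bp product.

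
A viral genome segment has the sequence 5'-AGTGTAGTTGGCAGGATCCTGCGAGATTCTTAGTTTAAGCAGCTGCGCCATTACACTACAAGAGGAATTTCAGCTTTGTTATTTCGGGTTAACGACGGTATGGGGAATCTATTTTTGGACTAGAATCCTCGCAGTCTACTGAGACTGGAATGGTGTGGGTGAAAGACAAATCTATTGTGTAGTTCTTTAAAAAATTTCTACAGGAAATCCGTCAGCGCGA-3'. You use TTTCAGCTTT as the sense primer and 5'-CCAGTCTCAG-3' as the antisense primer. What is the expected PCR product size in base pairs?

The forward primer matches the template at positions 68–77.
Reverse complement of the reverse primer: CTGAGACTGG. This occurs on the top strand at positions 139–148.
The product runs from position 68 to position 148, so its length is 148 − 68 + 1 = 81 bp.

81 bp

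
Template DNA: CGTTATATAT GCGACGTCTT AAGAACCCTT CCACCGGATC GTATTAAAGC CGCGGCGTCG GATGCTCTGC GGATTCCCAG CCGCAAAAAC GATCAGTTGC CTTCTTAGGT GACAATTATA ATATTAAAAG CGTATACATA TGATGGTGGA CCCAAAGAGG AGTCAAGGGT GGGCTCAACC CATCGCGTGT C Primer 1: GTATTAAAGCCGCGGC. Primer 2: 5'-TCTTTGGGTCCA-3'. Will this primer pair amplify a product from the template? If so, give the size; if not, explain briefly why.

Yes — a 118 bp product.

Primer 1 (GTATTAAAGCCGCGGC) matches the top strand at positions 41–56; it acts as a forward primer.
Primer 2's reverse complement is TGGACCCAAAGA, matching the top strand at positions 147–158; it acts as a reverse primer.
The 3' ends face each other across positions 41–158, giving a 118 bp product.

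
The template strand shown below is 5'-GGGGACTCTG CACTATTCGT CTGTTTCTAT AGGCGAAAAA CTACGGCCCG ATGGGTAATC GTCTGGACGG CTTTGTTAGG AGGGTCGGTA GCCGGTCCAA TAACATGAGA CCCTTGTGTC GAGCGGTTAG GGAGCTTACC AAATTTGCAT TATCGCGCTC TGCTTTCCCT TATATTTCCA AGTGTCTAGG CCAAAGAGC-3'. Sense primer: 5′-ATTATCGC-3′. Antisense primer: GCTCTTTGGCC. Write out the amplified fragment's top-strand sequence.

5'-ATTATCGCGCTCTGCTTTCCCTTATATTTCCAAGTGTCTAGGCCAAAGAGC-3'

Scanning the template, ATTATCGC occurs at positions 149–156; this primer anneals to the bottom strand there with its 3' end pointing downstream.
Reverse complement of the reverse primer: GGCCAAAGAGC. This occurs on the top strand at positions 189–199.
The product is the template from position 149 through 199 (51 bp).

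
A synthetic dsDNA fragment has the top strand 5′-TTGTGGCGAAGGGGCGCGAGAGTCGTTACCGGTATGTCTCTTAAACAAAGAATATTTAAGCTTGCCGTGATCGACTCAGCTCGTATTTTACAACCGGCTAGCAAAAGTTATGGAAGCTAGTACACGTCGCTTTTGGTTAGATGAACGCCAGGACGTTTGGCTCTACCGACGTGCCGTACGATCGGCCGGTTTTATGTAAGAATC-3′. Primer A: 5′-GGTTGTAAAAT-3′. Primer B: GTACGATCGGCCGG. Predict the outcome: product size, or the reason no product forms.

No product — the primers' 3' ends point away from each other.

Primer A (GGTTGTAAAAT) has reverse complement ATTTTACAACC, which matches the top strand at positions 85–95; primer A anneals to the top strand there with its 3' end pointing upstream toward position 85.
Primer B (GTACGATCGGCCGG) matches the top strand directly at positions 176–189; it anneals to the bottom strand with its 3' end pointing downstream toward position 189.
The 3' ends diverge (primer A extends toward position 1, primer B toward position 204), so the primers never converge on a shared product.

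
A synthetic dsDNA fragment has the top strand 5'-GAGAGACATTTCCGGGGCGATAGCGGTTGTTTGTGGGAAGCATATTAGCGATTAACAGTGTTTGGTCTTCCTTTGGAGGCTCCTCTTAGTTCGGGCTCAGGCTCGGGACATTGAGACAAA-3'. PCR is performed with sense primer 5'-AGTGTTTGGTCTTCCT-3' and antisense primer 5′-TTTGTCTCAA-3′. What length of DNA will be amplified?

64 bp

The forward primer matches the template at positions 57–72.
Taking the reverse complement of TTTGTCTCAA gives TTGAGACAAA, found at positions 111–120 on the template; the primer anneals here to the top strand with its 3' end pointing upstream.
The product runs from position 57 to position 120, so its length is 120 − 57 + 1 = 64 bp.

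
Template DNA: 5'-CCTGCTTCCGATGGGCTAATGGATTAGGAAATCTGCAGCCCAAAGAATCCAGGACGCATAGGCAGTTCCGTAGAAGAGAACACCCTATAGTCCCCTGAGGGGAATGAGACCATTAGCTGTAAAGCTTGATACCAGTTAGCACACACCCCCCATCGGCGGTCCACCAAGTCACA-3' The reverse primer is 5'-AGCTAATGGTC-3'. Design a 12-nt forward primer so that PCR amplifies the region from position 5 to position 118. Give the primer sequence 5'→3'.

5'-CTTCCGATGGGC-3'

The reverse primer's reverse complement GACCATTAGCT matches the template at positions 108–118; the product starts at position 5.
The forward primer is identical to the top strand over positions 5–16: CTTCCGATGGGC.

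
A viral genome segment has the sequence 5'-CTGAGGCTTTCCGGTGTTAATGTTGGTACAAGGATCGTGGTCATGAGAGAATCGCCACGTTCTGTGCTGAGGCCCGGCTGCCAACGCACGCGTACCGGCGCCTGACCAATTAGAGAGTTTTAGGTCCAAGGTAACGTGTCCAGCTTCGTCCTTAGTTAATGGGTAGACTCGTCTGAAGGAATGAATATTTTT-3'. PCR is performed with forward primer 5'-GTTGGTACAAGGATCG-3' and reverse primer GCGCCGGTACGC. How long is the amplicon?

Forward primer GTTGGTACAAGGATCG is found on the top strand at positions 22–37.
Reverse complement of the reverse primer: GCGTACCGGCGC. This occurs on the top strand at positions 90–101.
Amplicon spans positions 22–101: 80 bp.

80 bp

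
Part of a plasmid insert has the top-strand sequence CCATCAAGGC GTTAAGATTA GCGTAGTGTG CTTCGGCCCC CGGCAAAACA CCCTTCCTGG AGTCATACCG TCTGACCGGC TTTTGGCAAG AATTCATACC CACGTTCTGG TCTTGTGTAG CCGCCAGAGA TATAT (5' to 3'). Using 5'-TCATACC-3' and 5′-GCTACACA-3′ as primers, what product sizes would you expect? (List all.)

The forward primer TCATACC matches the top strand at positions 63–69, 94–100.
The reverse primer's reverse complement is TGTGTAGC, matching at positions 114–121.
Each forward site pairs with the reverse site to give a product ending at position 121: sizes 59, 28 bp.

59 bp, 28 bp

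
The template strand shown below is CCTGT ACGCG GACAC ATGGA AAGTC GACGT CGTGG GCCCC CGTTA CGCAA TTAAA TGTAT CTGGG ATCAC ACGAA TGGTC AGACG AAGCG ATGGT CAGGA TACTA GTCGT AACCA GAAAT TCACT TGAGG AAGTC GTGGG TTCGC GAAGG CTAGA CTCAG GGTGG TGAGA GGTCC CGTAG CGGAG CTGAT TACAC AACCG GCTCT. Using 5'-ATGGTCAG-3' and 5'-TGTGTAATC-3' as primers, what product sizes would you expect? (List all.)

122 bp, 106 bp

The forward primer ATGGTCAG matches the top strand at positions 75–82, 91–98.
The reverse primer's reverse complement is GATTACACA, matching at positions 188–196.
Each forward site pairs with the reverse site to give a product ending at position 196: sizes 122, 106 bp.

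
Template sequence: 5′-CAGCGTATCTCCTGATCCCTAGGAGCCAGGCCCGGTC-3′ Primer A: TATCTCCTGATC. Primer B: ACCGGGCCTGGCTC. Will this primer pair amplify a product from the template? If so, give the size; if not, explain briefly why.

Primer A (TATCTCCTGATC) matches the top strand at positions 6–17; it acts as a forward primer.
Primer B's reverse complement is GAGCCAGGCCCGGT, matching the top strand at positions 23–36; it acts as a reverse primer.
The 3' ends face each other across positions 6–36, giving a 31 bp product.

Yes — a 31 bp product.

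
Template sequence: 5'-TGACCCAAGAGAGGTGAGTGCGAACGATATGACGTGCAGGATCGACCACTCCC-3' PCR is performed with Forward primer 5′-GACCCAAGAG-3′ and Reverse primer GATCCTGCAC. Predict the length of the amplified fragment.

Forward primer GACCCAAGAG is found on the top strand at positions 2–11.
Taking the reverse complement of GATCCTGCAC gives GTGCAGGATC, found at positions 34–43 on the template; the primer anneals here to the top strand with its 3' end pointing upstream.
The product runs from position 2 to position 43, so its length is 43 − 2 + 1 = 42 bp.

42 bp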